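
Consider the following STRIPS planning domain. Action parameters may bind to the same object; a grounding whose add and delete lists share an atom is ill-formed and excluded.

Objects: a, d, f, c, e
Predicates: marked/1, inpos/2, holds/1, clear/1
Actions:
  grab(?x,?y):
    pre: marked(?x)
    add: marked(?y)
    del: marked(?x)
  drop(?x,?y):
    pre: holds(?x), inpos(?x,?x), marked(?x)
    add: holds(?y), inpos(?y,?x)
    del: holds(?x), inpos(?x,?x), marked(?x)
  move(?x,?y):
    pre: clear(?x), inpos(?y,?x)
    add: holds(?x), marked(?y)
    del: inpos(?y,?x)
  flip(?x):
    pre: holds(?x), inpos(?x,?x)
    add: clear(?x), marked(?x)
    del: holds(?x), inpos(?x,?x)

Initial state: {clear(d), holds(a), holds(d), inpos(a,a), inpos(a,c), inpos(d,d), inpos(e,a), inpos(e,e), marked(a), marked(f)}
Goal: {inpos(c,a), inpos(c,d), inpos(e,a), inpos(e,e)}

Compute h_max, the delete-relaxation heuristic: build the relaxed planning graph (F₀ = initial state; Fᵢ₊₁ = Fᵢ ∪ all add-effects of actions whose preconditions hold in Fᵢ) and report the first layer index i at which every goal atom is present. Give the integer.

2

F0 = init (10 atoms)
F1 = F0 ∪ {clear(a), holds(c), holds(e), holds(f), inpos(c,a), inpos(d,a), inpos(f,a), marked(c), marked(d), marked(e)}  (20 atoms)
F2 = F1 ∪ {clear(e), inpos(a,d), inpos(a,e), inpos(c,d), inpos(c,e), inpos(d,e), inpos(e,d), inpos(f,d), inpos(f,e)}  (29 atoms)
goal ⊆ F2  ⇒  h_max = 2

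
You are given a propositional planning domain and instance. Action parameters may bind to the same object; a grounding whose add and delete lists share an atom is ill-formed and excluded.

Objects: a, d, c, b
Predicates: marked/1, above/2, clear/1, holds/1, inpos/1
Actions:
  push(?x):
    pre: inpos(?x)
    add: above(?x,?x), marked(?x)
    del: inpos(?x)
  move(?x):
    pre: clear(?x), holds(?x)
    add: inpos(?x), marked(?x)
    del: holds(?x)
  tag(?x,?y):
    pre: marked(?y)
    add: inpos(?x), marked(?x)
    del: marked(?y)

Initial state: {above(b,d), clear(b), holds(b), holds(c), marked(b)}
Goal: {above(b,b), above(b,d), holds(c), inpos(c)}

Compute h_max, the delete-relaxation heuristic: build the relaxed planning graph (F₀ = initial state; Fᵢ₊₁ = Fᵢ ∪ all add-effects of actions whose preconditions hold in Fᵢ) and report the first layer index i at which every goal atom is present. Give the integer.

2

F0 = init (5 atoms)
F1 = F0 ∪ {inpos(a), inpos(b), inpos(c), inpos(d), marked(a), marked(c), marked(d)}  (12 atoms)
F2 = F1 ∪ {above(a,a), above(b,b), above(c,c), above(d,d)}  (16 atoms)
goal ⊆ F2  ⇒  h_max = 2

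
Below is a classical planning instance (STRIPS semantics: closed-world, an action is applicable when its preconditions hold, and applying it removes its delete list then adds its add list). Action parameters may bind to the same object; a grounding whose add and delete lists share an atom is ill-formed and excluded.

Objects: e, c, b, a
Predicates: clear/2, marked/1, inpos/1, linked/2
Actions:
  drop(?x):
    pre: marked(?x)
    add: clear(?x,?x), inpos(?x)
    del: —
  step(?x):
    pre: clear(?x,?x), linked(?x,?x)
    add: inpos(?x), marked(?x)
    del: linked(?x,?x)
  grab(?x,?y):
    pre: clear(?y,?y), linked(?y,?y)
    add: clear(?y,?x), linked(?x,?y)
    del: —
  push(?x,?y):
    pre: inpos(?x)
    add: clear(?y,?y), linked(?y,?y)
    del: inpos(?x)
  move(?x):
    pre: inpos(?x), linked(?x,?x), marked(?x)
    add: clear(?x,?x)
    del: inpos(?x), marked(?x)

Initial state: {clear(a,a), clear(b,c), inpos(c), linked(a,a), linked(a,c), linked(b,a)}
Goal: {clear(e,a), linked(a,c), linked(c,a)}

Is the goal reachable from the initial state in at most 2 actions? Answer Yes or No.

No

1. grab(c,a)  →  {clear(a,a), clear(a,c), clear(b,c), inpos(c), linked(a,a), linked(a,c), linked(b,a), linked(c,a)}
2. push(c,e)  →  {clear(a,a), clear(a,c), clear(b,c), clear(e,e), linked(a,a), linked(a,c), linked(b,a), linked(c,a), linked(e,e)}
3. grab(a,e)  →  {clear(a,a), clear(a,c), clear(b,c), clear(e,a), clear(e,e), linked(a,a), linked(a,c), linked(a,e), linked(b,a), linked(c,a), linked(e,e)}
optimal plan length = 3; 3 > 2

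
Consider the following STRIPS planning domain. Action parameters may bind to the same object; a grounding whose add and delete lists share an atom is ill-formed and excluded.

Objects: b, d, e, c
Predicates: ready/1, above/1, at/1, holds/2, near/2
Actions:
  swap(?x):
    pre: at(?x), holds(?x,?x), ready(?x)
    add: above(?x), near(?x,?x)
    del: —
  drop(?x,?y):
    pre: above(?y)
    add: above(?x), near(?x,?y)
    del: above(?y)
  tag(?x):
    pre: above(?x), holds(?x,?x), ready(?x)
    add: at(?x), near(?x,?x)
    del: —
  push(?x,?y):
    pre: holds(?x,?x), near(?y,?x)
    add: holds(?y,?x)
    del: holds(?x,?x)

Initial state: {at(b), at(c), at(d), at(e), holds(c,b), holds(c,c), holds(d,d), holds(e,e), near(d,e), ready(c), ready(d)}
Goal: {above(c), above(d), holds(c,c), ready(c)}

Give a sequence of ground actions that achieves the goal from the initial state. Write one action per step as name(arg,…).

1. swap(d)  →  {above(d), at(b), at(c), at(d), at(e), holds(c,b), holds(c,c), holds(d,d), holds(e,e), near(d,d), near(d,e), ready(c), ready(d)}
2. swap(c)  →  {above(c), above(d), at(b), at(c), at(d), at(e), holds(c,b), holds(c,c), holds(d,d), holds(e,e), near(c,c), near(d,d), near(d,e), ready(c), ready(d)}

swap(d); swap(c)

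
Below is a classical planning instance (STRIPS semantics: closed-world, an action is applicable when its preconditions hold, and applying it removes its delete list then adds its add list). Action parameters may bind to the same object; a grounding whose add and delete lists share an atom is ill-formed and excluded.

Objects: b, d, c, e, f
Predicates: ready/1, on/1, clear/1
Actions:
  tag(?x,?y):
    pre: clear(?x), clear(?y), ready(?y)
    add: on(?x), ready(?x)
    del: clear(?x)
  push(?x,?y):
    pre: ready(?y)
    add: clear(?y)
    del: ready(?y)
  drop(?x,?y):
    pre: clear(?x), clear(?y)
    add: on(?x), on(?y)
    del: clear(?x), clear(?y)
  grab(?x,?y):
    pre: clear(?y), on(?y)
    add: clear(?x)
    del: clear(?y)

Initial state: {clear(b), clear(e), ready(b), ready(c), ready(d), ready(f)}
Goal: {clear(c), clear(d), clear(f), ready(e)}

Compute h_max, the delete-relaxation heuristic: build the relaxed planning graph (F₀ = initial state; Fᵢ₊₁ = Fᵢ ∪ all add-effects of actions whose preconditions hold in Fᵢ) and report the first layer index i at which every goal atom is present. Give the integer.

F0 = init (6 atoms)
F1 = F0 ∪ {clear(c), clear(d), clear(f), on(b), on(e), ready(e)}  (12 atoms)
goal ⊆ F1  ⇒  h_max = 1

1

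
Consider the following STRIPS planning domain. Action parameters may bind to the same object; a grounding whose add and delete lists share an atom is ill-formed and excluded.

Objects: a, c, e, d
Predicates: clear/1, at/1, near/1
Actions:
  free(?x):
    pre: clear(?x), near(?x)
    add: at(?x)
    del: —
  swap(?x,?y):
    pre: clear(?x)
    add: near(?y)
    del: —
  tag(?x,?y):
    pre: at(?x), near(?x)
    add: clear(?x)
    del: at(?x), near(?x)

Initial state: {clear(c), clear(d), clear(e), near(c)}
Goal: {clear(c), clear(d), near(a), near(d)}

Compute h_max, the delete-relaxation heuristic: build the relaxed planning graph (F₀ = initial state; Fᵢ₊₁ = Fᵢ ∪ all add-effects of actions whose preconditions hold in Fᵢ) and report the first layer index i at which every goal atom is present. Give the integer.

F0 = init (4 atoms)
F1 = F0 ∪ {at(c), near(a), near(d), near(e)}  (8 atoms)
goal ⊆ F1  ⇒  h_max = 1

1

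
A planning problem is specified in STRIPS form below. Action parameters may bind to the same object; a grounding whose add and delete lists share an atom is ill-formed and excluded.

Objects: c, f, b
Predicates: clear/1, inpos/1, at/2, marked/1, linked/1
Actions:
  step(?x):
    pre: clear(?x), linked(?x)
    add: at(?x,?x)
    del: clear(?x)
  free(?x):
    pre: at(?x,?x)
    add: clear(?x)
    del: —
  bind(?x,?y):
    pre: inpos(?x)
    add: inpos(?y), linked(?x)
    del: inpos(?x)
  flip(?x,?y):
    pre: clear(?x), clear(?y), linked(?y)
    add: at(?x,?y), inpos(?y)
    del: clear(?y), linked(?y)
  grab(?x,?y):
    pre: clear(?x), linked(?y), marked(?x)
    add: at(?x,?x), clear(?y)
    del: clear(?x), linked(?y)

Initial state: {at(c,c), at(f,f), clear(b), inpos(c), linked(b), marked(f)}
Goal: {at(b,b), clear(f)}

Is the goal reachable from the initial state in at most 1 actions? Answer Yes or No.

No

1. step(b)  →  {at(b,b), at(c,c), at(f,f), inpos(c), linked(b), marked(f)}
2. free(f)  →  {at(b,b), at(c,c), at(f,f), clear(f), inpos(c), linked(b), marked(f)}
optimal plan length = 2; 2 > 1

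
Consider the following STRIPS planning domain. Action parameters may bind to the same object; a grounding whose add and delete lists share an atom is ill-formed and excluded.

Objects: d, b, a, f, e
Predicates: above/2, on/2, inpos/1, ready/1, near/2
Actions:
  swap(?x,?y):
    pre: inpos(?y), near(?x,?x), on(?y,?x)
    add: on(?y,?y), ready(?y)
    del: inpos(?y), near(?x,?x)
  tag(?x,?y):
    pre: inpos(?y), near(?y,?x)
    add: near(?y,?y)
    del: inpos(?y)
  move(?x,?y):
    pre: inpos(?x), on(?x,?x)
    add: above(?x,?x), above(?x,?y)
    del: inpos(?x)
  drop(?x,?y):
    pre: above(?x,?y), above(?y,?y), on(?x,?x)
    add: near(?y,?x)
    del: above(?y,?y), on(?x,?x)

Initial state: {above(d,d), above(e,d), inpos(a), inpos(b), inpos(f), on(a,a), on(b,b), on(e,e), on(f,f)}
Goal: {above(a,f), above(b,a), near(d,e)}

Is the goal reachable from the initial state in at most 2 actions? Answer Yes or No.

1. move(b,a)  →  {above(b,a), above(b,b), above(d,d), above(e,d), inpos(a), inpos(f), on(a,a), on(b,b), on(e,e), on(f,f)}
2. move(a,f)  →  {above(a,a), above(a,f), above(b,a), above(b,b), above(d,d), above(e,d), inpos(f), on(a,a), on(b,b), on(e,e), on(f,f)}
3. drop(e,d)  →  {above(a,a), above(a,f), above(b,a), above(b,b), above(e,d), inpos(f), near(d,e), on(a,a), on(b,b), on(f,f)}
optimal plan length = 3; 3 > 2

No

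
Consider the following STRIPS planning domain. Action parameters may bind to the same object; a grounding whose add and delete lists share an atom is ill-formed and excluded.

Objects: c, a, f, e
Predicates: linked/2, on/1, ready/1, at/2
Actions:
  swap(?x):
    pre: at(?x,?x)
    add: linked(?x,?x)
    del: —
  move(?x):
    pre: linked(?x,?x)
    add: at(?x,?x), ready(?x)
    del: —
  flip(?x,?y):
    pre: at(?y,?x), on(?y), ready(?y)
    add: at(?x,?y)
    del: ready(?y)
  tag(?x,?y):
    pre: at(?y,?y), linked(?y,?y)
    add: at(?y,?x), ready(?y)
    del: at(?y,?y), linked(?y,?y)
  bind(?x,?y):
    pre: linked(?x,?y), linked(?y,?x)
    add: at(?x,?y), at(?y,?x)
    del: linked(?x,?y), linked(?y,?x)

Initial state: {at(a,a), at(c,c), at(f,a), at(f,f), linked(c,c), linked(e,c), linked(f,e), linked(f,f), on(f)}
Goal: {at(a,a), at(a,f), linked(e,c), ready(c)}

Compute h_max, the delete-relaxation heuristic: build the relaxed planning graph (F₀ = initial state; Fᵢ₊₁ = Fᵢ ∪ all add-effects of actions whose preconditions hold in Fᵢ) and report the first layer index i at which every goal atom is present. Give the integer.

F0 = init (9 atoms)
F1 = F0 ∪ {at(c,a), at(c,e), at(c,f), at(f,c), at(f,e), linked(a,a), ready(c), ready(f)}  (17 atoms)
F2 = F1 ∪ {at(a,c), at(a,e), at(a,f), at(e,f), ready(a)}  (22 atoms)
goal ⊆ F2  ⇒  h_max = 2

2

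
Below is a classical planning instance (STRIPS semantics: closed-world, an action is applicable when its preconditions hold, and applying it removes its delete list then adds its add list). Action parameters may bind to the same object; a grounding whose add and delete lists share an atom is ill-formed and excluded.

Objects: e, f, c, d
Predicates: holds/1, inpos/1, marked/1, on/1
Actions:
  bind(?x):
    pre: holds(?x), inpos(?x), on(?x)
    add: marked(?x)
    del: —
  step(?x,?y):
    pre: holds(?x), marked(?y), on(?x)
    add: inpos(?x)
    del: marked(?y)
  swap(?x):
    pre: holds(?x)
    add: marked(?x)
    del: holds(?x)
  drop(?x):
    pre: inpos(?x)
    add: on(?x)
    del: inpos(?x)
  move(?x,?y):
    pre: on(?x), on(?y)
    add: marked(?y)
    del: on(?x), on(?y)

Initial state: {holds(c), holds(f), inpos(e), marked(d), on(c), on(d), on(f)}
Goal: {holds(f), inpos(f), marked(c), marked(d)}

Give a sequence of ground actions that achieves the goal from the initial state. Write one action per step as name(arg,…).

step(f,d); swap(c); move(f,d)

1. step(f,d)  →  {holds(c), holds(f), inpos(e), inpos(f), on(c), on(d), on(f)}
2. swap(c)  →  {holds(f), inpos(e), inpos(f), marked(c), on(c), on(d), on(f)}
3. move(f,d)  →  {holds(f), inpos(e), inpos(f), marked(c), marked(d), on(c)}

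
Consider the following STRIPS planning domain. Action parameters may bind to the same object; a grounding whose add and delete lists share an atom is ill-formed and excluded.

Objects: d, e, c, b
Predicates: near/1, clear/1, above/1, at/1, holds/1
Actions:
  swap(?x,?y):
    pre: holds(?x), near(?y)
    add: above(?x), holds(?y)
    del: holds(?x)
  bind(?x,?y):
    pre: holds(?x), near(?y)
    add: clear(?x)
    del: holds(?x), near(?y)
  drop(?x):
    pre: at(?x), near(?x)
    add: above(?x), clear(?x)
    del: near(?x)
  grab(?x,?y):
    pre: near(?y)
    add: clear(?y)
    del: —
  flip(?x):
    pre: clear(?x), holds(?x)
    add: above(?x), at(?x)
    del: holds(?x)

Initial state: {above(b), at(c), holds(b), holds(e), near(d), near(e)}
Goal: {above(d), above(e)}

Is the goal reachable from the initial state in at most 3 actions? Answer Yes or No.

Yes

1. swap(e,d)  →  {above(b), above(e), at(c), holds(b), holds(d), near(d), near(e)}
2. swap(d,e)  →  {above(b), above(d), above(e), at(c), holds(b), holds(e), near(d), near(e)}
optimal plan length = 2; 2 ≤ 3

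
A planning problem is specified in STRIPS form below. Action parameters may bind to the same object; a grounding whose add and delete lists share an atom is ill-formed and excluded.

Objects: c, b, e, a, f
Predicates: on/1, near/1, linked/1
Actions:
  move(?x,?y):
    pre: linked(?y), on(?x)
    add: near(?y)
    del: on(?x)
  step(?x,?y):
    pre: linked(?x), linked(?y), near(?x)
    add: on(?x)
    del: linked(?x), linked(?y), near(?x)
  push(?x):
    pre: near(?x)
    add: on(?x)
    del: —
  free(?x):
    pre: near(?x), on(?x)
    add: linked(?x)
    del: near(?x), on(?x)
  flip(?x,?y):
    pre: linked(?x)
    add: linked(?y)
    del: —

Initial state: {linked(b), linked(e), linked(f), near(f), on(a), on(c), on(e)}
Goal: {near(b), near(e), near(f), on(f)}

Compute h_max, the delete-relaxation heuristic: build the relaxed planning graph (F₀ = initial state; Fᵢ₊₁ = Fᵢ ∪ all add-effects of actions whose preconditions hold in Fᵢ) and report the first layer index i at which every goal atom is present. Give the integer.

1

F0 = init (7 atoms)
F1 = F0 ∪ {linked(a), linked(c), near(b), near(e), on(f)}  (12 atoms)
goal ⊆ F1  ⇒  h_max = 1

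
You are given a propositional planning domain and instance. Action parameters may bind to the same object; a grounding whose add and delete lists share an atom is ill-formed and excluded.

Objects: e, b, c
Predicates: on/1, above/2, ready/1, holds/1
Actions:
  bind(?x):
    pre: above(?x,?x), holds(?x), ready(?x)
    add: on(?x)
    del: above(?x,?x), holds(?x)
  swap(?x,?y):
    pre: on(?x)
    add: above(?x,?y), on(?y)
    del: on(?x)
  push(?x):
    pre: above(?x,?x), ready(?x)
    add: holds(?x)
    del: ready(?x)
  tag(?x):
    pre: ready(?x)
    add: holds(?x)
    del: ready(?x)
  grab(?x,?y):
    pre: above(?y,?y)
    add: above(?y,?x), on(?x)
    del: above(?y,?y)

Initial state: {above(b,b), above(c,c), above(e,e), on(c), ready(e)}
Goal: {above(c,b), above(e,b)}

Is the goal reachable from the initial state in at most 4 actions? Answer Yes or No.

1. swap(c,b)  →  {above(b,b), above(c,b), above(c,c), above(e,e), on(b), ready(e)}
2. grab(b,e)  →  {above(b,b), above(c,b), above(c,c), above(e,b), on(b), ready(e)}
optimal plan length = 2; 2 ≤ 4

Yes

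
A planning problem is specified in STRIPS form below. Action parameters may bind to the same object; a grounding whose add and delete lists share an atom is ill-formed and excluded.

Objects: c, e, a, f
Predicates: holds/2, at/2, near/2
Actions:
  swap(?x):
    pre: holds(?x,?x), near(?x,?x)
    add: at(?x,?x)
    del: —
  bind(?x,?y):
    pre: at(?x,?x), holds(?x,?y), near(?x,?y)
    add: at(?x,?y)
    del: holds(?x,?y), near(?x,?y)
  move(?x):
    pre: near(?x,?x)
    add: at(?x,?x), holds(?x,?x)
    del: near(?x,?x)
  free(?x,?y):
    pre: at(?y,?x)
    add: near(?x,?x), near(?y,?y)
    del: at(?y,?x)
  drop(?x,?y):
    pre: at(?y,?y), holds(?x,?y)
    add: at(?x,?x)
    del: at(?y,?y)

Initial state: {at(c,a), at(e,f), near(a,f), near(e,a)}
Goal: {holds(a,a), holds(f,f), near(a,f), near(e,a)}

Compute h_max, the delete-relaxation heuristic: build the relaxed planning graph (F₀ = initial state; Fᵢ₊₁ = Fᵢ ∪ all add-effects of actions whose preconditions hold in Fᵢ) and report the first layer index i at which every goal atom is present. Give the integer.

2

F0 = init (4 atoms)
F1 = F0 ∪ {near(a,a), near(c,c), near(e,e), near(f,f)}  (8 atoms)
F2 = F1 ∪ {at(a,a), at(c,c), at(e,e), at(f,f), holds(a,a), holds(c,c), holds(e,e), holds(f,f)}  (16 atoms)
goal ⊆ F2  ⇒  h_max = 2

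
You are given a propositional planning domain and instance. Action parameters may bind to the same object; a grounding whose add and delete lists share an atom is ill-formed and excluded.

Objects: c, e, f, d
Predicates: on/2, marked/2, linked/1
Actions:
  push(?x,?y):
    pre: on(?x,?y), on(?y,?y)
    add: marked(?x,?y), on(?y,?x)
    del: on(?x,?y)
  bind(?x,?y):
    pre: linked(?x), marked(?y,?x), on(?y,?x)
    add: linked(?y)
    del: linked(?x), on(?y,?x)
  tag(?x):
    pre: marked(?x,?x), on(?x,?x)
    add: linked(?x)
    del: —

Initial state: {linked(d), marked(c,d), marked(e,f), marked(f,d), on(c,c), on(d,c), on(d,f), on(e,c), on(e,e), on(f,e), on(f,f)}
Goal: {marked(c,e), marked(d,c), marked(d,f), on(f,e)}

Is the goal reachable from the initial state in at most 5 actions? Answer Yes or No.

Yes

1. push(e,c)  →  {linked(d), marked(c,d), marked(e,c), marked(e,f), marked(f,d), on(c,c), on(c,e), on(d,c), on(d,f), on(e,e), on(f,e), on(f,f)}
2. push(c,e)  →  {linked(d), marked(c,d), marked(c,e), marked(e,c), marked(e,f), marked(f,d), on(c,c), on(d,c), on(d,f), on(e,c), on(e,e), on(f,e), on(f,f)}
3. push(d,c)  →  {linked(d), marked(c,d), marked(c,e), marked(d,c), marked(e,c), marked(e,f), marked(f,d), on(c,c), on(c,d), on(d,f), on(e,c), on(e,e), on(f,e), on(f,f)}
4. push(d,f)  →  {linked(d), marked(c,d), marked(c,e), marked(d,c), marked(d,f), marked(e,c), marked(e,f), marked(f,d), on(c,c), on(c,d), on(e,c), on(e,e), on(f,d), on(f,e), on(f,f)}
optimal plan length = 4; 4 ≤ 5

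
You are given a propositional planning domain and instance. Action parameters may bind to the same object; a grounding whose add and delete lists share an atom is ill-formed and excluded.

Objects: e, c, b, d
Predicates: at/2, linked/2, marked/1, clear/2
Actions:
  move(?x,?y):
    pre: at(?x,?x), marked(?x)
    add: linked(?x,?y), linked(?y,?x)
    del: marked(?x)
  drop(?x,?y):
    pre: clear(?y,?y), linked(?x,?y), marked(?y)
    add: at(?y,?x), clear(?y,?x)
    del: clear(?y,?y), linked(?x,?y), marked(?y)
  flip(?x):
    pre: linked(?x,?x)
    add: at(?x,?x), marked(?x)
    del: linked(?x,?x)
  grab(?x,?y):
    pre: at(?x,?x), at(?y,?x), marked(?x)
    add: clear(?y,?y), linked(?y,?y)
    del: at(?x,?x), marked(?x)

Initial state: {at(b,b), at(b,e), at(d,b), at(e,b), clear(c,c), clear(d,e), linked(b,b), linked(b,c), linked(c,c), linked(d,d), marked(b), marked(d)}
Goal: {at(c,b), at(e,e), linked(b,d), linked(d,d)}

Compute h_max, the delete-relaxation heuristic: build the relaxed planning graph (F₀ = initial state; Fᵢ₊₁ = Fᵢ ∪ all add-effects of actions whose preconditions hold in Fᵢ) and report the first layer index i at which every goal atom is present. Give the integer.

2

F0 = init (12 atoms)
F1 = F0 ∪ {at(c,c), at(d,d), clear(b,b), clear(d,d), clear(e,e), linked(b,d), linked(b,e), linked(c,b), linked(d,b), linked(e,b), linked(e,e), marked(c)}  (24 atoms)
F2 = F1 ∪ {at(b,c), at(b,d), at(c,b), at(e,e), clear(b,c), clear(b,d), clear(b,e), clear(c,b), clear(d,b), linked(c,d), linked(c,e), linked(d,c), linked(d,e), linked(e,c), linked(e,d), marked(e)}  (40 atoms)
goal ⊆ F2  ⇒  h_max = 2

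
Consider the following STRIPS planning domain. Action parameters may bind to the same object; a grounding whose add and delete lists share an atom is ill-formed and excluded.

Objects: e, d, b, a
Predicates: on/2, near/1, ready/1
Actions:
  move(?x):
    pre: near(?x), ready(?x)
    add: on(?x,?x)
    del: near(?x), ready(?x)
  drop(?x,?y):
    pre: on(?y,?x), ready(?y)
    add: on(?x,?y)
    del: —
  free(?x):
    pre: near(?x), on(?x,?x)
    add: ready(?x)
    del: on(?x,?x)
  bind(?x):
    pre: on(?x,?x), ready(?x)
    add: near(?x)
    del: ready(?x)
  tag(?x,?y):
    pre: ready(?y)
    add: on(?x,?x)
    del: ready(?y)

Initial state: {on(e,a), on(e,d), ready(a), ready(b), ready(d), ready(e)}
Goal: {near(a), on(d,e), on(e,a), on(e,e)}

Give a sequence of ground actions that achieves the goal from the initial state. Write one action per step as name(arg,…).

1. drop(d,e)  →  {on(d,e), on(e,a), on(e,d), ready(a), ready(b), ready(d), ready(e)}
2. tag(e,e)  →  {on(d,e), on(e,a), on(e,d), on(e,e), ready(a), ready(b), ready(d)}
3. tag(a,d)  →  {on(a,a), on(d,e), on(e,a), on(e,d), on(e,e), ready(a), ready(b)}
4. bind(a)  →  {near(a), on(a,a), on(d,e), on(e,a), on(e,d), on(e,e), ready(b)}

drop(d,e); tag(e,e); tag(a,d); bind(a)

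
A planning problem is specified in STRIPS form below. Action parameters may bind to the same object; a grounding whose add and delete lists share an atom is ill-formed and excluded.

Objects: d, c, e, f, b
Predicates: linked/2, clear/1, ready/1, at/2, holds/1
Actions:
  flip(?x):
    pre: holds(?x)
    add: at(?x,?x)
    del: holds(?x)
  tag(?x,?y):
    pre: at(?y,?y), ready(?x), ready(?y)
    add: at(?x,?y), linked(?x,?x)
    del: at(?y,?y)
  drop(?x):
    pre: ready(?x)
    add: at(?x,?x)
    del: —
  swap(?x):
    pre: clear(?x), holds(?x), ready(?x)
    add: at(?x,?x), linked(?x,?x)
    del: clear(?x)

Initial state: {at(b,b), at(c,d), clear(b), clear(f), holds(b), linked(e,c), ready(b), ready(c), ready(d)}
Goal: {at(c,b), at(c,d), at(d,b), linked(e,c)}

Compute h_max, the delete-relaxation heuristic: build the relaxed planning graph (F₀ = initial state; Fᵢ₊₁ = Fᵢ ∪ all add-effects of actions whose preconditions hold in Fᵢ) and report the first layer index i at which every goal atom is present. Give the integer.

1

F0 = init (9 atoms)
F1 = F0 ∪ {at(c,b), at(c,c), at(d,b), at(d,d), linked(b,b), linked(c,c), linked(d,d)}  (16 atoms)
goal ⊆ F1  ⇒  h_max = 1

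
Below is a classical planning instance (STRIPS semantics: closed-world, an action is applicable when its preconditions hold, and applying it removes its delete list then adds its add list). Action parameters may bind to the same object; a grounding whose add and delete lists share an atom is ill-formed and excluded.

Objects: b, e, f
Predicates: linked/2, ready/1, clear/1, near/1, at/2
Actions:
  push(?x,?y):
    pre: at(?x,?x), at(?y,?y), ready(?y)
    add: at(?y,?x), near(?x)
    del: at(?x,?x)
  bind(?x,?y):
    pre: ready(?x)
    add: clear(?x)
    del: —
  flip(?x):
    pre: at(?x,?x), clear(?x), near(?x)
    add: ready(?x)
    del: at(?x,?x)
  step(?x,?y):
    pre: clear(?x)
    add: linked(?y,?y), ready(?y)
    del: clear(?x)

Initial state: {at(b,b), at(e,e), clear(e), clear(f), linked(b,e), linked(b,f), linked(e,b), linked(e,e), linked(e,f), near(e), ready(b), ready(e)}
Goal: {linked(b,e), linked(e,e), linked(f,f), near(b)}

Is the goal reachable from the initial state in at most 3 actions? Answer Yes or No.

Yes

1. push(b,e)  →  {at(e,b), at(e,e), clear(e), clear(f), linked(b,e), linked(b,f), linked(e,b), linked(e,e), linked(e,f), near(b), near(e), ready(b), ready(e)}
2. step(e,f)  →  {at(e,b), at(e,e), clear(f), linked(b,e), linked(b,f), linked(e,b), linked(e,e), linked(e,f), linked(f,f), near(b), near(e), ready(b), ready(e), ready(f)}
optimal plan length = 2; 2 ≤ 3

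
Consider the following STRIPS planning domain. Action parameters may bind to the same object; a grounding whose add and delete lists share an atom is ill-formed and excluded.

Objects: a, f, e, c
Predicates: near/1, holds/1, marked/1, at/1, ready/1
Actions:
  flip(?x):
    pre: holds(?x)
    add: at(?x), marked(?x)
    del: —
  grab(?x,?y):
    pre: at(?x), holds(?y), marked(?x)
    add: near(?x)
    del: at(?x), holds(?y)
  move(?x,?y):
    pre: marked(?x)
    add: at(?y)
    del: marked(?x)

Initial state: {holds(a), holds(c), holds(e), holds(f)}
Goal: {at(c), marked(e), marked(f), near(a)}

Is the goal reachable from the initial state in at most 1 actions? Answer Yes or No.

No

1. flip(a)  →  {at(a), holds(a), holds(c), holds(e), holds(f), marked(a)}
2. flip(f)  →  {at(a), at(f), holds(a), holds(c), holds(e), holds(f), marked(a), marked(f)}
3. flip(e)  →  {at(a), at(e), at(f), holds(a), holds(c), holds(e), holds(f), marked(a), marked(e), marked(f)}
4. flip(c)  →  {at(a), at(c), at(e), at(f), holds(a), holds(c), holds(e), holds(f), marked(a), marked(c), marked(e), marked(f)}
5. grab(a,a)  →  {at(c), at(e), at(f), holds(c), holds(e), holds(f), marked(a), marked(c), marked(e), marked(f), near(a)}
optimal plan length = 5; 5 > 1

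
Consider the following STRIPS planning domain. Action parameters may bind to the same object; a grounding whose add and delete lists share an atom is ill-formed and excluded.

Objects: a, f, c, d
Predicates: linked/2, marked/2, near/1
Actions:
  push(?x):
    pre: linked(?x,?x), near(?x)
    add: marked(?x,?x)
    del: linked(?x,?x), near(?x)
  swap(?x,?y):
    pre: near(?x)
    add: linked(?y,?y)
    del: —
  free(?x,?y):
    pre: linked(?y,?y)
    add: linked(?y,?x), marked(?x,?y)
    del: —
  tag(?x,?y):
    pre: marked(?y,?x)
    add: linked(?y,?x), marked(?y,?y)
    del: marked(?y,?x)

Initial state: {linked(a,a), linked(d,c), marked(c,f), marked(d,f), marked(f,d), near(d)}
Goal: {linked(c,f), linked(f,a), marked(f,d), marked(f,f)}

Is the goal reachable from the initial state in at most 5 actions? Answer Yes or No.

1. free(f,a)  →  {linked(a,a), linked(a,f), linked(d,c), marked(c,f), marked(d,f), marked(f,a), marked(f,d), near(d)}
2. tag(a,f)  →  {linked(a,a), linked(a,f), linked(d,c), linked(f,a), marked(c,f), marked(d,f), marked(f,d), marked(f,f), near(d)}
3. tag(f,c)  →  {linked(a,a), linked(a,f), linked(c,f), linked(d,c), linked(f,a), marked(c,c), marked(d,f), marked(f,d), marked(f,f), near(d)}
optimal plan length = 3; 3 ≤ 5

Yes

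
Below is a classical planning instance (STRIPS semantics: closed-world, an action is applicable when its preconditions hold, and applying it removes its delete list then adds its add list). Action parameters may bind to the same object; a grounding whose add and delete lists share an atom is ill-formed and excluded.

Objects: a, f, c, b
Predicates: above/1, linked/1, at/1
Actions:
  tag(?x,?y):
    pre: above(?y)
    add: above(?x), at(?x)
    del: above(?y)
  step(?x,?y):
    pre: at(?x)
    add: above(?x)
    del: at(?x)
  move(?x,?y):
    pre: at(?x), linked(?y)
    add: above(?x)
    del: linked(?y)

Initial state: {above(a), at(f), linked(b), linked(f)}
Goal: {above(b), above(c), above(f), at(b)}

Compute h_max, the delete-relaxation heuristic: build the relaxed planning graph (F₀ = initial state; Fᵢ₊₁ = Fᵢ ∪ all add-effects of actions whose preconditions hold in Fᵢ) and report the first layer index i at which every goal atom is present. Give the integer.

F0 = init (4 atoms)
F1 = F0 ∪ {above(b), above(c), above(f), at(b), at(c)}  (9 atoms)
goal ⊆ F1  ⇒  h_max = 1

1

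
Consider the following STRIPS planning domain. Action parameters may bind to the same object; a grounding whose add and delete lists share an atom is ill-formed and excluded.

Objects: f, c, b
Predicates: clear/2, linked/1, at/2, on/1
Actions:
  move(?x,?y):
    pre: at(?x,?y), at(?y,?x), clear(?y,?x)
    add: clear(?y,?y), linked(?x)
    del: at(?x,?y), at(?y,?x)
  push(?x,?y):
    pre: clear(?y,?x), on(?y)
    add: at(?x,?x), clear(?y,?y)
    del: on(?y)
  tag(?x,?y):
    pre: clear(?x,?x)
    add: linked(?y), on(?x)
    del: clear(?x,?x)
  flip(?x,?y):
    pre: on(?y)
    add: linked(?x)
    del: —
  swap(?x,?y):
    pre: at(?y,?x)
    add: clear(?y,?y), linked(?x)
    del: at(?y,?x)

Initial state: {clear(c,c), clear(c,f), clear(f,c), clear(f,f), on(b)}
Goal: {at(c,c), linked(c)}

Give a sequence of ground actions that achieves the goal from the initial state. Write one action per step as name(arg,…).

1. tag(f,c)  →  {clear(c,c), clear(c,f), clear(f,c), linked(c), on(b), on(f)}
2. push(c,f)  →  {at(c,c), clear(c,c), clear(c,f), clear(f,c), clear(f,f), linked(c), on(b)}

tag(f,c); push(c,f)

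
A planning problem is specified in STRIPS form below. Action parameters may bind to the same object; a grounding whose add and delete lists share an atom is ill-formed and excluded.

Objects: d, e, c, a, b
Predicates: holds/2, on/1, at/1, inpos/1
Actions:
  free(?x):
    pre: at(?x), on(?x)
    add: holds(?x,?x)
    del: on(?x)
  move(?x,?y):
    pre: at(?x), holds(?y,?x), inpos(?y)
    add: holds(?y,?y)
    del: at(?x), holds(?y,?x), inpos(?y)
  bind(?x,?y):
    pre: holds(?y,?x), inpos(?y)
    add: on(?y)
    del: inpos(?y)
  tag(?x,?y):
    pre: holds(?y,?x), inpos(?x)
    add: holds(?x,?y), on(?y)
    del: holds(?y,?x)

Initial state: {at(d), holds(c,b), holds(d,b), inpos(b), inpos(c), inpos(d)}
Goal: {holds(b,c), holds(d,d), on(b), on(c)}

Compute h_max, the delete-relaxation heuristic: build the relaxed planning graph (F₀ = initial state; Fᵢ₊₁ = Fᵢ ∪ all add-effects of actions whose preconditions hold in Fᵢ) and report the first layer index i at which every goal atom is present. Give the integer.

2

F0 = init (6 atoms)
F1 = F0 ∪ {holds(b,c), holds(b,d), on(c), on(d)}  (10 atoms)
F2 = F1 ∪ {holds(b,b), holds(d,d), on(b)}  (13 atoms)
goal ⊆ F2  ⇒  h_max = 2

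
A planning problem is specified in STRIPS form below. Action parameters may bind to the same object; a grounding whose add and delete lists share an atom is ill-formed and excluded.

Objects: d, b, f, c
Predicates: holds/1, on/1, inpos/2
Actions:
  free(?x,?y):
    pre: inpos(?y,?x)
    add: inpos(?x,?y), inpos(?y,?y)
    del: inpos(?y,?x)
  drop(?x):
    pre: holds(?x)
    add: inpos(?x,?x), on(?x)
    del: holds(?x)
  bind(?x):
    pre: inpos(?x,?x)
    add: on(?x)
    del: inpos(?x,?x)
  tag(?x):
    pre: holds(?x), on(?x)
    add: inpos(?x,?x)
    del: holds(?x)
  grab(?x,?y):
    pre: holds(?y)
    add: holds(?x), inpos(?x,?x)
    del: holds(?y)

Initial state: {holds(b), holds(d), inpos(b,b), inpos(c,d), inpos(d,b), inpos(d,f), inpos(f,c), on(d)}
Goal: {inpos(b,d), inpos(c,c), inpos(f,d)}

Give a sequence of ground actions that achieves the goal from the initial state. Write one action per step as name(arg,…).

1. free(d,c)  →  {holds(b), holds(d), inpos(b,b), inpos(c,c), inpos(d,b), inpos(d,c), inpos(d,f), inpos(f,c), on(d)}
2. free(b,d)  →  {holds(b), holds(d), inpos(b,b), inpos(b,d), inpos(c,c), inpos(d,c), inpos(d,d), inpos(d,f), inpos(f,c), on(d)}
3. free(f,d)  →  {holds(b), holds(d), inpos(b,b), inpos(b,d), inpos(c,c), inpos(d,c), inpos(d,d), inpos(f,c), inpos(f,d), on(d)}

free(d,c); free(b,d); free(f,d)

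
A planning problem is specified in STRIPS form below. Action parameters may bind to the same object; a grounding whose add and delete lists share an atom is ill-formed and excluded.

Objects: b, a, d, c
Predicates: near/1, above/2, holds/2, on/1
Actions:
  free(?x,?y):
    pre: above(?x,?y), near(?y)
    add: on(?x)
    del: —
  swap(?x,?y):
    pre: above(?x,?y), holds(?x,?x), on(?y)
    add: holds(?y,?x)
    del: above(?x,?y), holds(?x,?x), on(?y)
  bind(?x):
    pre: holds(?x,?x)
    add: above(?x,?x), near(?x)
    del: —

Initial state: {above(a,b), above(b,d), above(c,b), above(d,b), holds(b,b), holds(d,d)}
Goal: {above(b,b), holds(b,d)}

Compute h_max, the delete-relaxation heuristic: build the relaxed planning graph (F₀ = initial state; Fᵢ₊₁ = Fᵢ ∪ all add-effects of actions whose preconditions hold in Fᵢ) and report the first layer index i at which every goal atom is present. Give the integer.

3

F0 = init (6 atoms)
F1 = F0 ∪ {above(b,b), above(d,d), near(b), near(d)}  (10 atoms)
F2 = F1 ∪ {on(a), on(b), on(c), on(d)}  (14 atoms)
F3 = F2 ∪ {holds(b,d), holds(d,b)}  (16 atoms)
goal ⊆ F3  ⇒  h_max = 3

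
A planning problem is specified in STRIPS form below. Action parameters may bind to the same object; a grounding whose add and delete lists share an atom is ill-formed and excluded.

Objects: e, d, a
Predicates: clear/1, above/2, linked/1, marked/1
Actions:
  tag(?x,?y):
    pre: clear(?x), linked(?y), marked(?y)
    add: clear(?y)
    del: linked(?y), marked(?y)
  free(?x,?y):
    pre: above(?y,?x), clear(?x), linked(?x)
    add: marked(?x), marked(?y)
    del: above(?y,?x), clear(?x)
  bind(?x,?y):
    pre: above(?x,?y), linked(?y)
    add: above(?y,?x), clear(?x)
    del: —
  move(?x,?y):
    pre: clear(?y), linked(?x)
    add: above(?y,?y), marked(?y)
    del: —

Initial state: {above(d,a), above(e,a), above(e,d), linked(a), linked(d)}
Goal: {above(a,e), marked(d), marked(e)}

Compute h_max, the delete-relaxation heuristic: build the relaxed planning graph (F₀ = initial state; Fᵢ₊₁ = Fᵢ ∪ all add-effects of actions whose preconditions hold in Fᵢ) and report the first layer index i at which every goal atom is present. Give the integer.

F0 = init (5 atoms)
F1 = F0 ∪ {above(a,d), above(a,e), above(d,e), clear(d), clear(e)}  (10 atoms)
F2 = F1 ∪ {above(d,d), above(e,e), clear(a), marked(a), marked(d), marked(e)}  (16 atoms)
goal ⊆ F2  ⇒  h_max = 2

2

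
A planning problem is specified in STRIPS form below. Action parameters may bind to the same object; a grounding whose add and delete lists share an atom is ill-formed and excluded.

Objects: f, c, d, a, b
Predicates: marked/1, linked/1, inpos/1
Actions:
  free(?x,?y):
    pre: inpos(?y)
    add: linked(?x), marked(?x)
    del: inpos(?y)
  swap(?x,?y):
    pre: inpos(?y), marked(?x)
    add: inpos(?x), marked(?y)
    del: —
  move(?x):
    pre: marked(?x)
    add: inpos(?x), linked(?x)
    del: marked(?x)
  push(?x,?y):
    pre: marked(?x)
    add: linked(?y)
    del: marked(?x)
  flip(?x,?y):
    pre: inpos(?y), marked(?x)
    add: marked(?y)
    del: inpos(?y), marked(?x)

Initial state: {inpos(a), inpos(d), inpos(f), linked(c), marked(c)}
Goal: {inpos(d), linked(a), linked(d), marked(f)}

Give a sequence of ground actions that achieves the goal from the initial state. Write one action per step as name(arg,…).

free(f,f); free(d,a); push(c,a)

1. free(f,f)  →  {inpos(a), inpos(d), linked(c), linked(f), marked(c), marked(f)}
2. free(d,a)  →  {inpos(d), linked(c), linked(d), linked(f), marked(c), marked(d), marked(f)}
3. push(c,a)  →  {inpos(d), linked(a), linked(c), linked(d), linked(f), marked(d), marked(f)}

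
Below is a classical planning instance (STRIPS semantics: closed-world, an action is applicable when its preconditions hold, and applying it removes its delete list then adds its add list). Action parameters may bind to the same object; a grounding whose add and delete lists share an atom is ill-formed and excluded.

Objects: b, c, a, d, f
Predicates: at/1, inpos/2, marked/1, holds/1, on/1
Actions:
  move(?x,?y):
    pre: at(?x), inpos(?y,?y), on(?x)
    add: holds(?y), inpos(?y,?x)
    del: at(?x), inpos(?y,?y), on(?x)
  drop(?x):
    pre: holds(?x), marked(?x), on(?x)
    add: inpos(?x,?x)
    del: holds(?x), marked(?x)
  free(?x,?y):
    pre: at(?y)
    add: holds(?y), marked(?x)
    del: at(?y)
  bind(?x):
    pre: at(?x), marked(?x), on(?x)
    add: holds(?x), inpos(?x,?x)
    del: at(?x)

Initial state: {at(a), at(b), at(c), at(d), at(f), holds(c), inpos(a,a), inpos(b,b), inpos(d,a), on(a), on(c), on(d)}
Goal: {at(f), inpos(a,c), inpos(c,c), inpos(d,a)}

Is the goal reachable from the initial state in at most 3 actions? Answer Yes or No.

1. free(c,b)  →  {at(a), at(c), at(d), at(f), holds(b), holds(c), inpos(a,a), inpos(b,b), inpos(d,a), marked(c), on(a), on(c), on(d)}
2. drop(c)  →  {at(a), at(c), at(d), at(f), holds(b), inpos(a,a), inpos(b,b), inpos(c,c), inpos(d,a), on(a), on(c), on(d)}
3. move(c,a)  →  {at(a), at(d), at(f), holds(a), holds(b), inpos(a,c), inpos(b,b), inpos(c,c), inpos(d,a), on(a), on(d)}
optimal plan length = 3; 3 ≤ 3

Yes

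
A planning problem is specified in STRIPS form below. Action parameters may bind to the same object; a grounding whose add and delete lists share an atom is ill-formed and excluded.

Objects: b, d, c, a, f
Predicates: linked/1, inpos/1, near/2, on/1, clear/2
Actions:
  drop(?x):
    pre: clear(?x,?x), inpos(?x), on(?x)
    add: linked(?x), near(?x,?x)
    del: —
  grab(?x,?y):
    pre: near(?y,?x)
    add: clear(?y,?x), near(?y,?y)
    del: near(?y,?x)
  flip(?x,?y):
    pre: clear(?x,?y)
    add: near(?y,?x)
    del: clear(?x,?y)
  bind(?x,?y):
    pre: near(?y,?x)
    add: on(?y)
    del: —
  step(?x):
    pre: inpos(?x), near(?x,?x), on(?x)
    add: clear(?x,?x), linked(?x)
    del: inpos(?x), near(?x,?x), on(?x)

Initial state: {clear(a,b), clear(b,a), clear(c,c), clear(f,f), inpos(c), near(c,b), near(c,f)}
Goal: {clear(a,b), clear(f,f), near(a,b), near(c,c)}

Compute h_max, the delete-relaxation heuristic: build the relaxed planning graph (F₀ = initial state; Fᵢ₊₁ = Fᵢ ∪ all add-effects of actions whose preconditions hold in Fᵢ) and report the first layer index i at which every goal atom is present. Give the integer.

F0 = init (7 atoms)
F1 = F0 ∪ {clear(c,b), clear(c,f), near(a,b), near(b,a), near(c,c), near(f,f), on(c)}  (14 atoms)
goal ⊆ F1  ⇒  h_max = 1

1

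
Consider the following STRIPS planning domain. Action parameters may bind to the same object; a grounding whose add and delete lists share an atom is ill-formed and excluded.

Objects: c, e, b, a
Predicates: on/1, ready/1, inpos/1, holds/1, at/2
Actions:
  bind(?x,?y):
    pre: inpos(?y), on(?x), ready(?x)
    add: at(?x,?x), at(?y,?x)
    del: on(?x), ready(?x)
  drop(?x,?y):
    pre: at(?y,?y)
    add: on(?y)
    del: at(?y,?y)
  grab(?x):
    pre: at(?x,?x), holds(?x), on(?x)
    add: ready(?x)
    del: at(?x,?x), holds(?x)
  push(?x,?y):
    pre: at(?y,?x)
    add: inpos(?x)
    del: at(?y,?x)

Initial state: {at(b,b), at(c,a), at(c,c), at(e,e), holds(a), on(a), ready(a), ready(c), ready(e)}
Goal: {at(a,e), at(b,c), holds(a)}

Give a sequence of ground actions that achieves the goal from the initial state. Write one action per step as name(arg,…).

1. drop(c,c)  →  {at(b,b), at(c,a), at(e,e), holds(a), on(a), on(c), ready(a), ready(c), ready(e)}
2. drop(c,e)  →  {at(b,b), at(c,a), holds(a), on(a), on(c), on(e), ready(a), ready(c), ready(e)}
3. push(b,b)  →  {at(c,a), holds(a), inpos(b), on(a), on(c), on(e), ready(a), ready(c), ready(e)}
4. bind(c,b)  →  {at(b,c), at(c,a), at(c,c), holds(a), inpos(b), on(a), on(e), ready(a), ready(e)}
5. push(a,c)  →  {at(b,c), at(c,c), holds(a), inpos(a), inpos(b), on(a), on(e), ready(a), ready(e)}
6. bind(e,a)  →  {at(a,e), at(b,c), at(c,c), at(e,e), holds(a), inpos(a), inpos(b), on(a), ready(a)}

drop(c,c); drop(c,e); push(b,b); bind(c,b); push(a,c); bind(e,a)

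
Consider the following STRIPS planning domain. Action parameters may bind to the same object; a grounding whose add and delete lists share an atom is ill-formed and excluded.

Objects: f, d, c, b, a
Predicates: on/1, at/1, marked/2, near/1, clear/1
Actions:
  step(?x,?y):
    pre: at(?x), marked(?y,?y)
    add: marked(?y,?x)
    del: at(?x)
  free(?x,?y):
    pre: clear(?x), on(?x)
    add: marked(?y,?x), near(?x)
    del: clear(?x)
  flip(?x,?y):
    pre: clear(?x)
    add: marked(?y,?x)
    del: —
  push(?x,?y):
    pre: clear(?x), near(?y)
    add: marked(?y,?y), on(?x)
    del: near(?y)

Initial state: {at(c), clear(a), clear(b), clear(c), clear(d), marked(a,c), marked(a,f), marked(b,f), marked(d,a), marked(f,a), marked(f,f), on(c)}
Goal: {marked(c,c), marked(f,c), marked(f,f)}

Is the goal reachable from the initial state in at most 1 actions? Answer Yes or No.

No

1. step(c,f)  →  {clear(a), clear(b), clear(c), clear(d), marked(a,c), marked(a,f), marked(b,f), marked(d,a), marked(f,a), marked(f,c), marked(f,f), on(c)}
2. free(c,c)  →  {clear(a), clear(b), clear(d), marked(a,c), marked(a,f), marked(b,f), marked(c,c), marked(d,a), marked(f,a), marked(f,c), marked(f,f), near(c), on(c)}
optimal plan length = 2; 2 > 1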